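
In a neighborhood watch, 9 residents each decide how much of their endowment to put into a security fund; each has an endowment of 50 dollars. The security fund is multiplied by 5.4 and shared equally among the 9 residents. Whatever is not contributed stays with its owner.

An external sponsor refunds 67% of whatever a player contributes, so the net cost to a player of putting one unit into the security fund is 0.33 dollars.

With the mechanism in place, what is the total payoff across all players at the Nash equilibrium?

2731.50 dollars

Under the mechanism each unit contributed yields (5.4/9) / 0.33 = 1.8182 back to its contributor per unit of net cost, which exceeds 1, making full contribution the dominant choice for everyone.
At the Nash equilibrium everyone contributes 50. Group total payoff = 9 × (50 × 0.67 + 5.4 × 50) = 2731.50.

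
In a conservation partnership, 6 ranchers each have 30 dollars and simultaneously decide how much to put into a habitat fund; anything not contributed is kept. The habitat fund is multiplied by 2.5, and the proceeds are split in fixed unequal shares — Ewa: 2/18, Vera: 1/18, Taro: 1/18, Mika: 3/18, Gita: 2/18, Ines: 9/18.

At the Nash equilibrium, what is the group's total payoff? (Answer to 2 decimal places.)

For player j, contributing a unit is worthwhile iff 2.5 × (j's share) ≥ 1, i.e. iff j's share is at least 0.4000.
The only share above 0.4000 is Ines's 9/18, contributing 30; the remaining 5 contribute 0. Total contributed: 30.
The habitat fund pays out 2.5 × 30 = 75.00 in total (split across the unequal shares, but the aggregate is all that matters for the group sum).
The 5 free-riders keep 30 each, adding 150. Group total = 150 + 75.00 = 225.00.

225.00 dollars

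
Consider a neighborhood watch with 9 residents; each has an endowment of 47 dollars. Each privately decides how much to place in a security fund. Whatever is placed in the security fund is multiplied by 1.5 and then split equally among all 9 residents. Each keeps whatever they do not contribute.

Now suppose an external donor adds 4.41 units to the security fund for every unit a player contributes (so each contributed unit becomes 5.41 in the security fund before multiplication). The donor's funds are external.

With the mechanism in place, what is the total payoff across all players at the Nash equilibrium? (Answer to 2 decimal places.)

423.00 dollars

Even with the mechanism, each unit contributed returns only 1.5 × 5.41 / 9 = 0.9017 per unit of net cost, so contributing nothing is still dominant.
Everyone keeps their endowment and the group total is 9 × 47 = 423.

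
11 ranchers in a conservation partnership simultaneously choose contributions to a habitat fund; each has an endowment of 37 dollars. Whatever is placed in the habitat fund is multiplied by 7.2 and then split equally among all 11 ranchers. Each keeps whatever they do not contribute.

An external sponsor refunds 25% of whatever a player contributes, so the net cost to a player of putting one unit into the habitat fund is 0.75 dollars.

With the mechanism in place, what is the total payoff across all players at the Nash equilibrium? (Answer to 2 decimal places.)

With the mechanism, a contributed unit returns (7.2/11) / 0.75 = 0.8727 per unit of net cost — still below 1 — so contributing 0 remains dominant for every player.
Everyone keeps their endowment and the group total is 11 × 37 = 407.

407.00 dollars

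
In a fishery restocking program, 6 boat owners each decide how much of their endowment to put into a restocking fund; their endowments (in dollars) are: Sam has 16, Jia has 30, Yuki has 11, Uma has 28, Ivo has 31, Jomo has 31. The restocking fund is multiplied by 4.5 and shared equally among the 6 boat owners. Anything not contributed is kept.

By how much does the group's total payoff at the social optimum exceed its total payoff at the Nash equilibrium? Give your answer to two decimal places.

514.50 dollars

The private return per contributed unit is 4.5/6 = 0.7500 < 1 for every player regardless of endowment, so the Nash equilibrium is zero contribution and the group total is Σ E_j = 16 + 30 + 11 + 28 + 31 + 31 = 147.
Each contributed unit returns 4.500 to the group, so the social optimum is full contribution by everyone: group total = 4.500 × 147 = 661.50.
Efficiency loss = (4.500 − 1) × 147 = 514.50.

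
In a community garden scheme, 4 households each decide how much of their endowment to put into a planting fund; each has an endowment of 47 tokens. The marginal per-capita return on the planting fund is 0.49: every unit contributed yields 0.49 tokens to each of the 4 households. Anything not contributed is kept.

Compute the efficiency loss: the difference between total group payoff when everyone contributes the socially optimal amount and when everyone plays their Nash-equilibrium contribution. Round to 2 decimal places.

The private return per contributed unit is 0.49 < 1, so contributing 0 is dominant for every player. At the Nash equilibrium everyone keeps their 47, and the group total is 4 × 47 = 188.
Each contributed unit returns 1.960 to the group as a whole (0.49 to each of 4 players), which exceeds 1, so the social optimum is full contribution: group total = 1.960 × 188 = 368.48.
Efficiency loss = 368.48 − 188 = 180.48.

180.48 tokens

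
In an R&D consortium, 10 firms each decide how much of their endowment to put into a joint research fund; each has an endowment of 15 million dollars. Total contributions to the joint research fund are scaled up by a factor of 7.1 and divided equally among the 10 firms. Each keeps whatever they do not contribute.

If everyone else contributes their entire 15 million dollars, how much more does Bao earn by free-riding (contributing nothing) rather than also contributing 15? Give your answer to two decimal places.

4.35 million dollars

Switching from a contribution of 15 to 0 lets Bao keep an extra 15 million dollars, but lowers the joint research fund by 15, which costs Bao their own share of that drop: 7.1/10 × 15 = 10.65.
Net gain = 15 − 10.65 = 4.35. The private return per contributed unit (0.7100) is below 1, so free-riding is indeed the best response regardless of what the others do.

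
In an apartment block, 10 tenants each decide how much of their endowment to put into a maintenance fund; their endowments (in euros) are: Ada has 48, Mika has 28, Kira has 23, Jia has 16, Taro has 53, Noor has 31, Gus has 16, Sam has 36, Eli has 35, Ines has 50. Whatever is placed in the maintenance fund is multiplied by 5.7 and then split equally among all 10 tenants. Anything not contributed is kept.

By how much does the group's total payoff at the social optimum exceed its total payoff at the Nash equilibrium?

1579.20 euros

The private return per contributed unit is 5.7/10 = 0.5700 < 1 for every player regardless of endowment, so the Nash equilibrium is zero contribution and the group total is Σ E_j = 48 + 28 + 23 + 16 + 53 + 31 + 16 + 36 + 35 + 50 = 336.
Each contributed unit returns 5.700 to the group, so the social optimum is full contribution by everyone: group total = 5.700 × 336 = 1915.20.
Efficiency loss = (5.700 − 1) × 336 = 1579.20.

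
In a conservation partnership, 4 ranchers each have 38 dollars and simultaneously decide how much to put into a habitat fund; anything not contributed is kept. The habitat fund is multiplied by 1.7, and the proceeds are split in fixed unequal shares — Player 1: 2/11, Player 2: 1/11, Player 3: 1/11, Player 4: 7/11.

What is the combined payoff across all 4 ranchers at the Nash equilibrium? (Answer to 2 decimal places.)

A player with share s gets back 1.7·s per unit contributed, so full contribution is dominant for anyone with s > 1/1.7 = 0.5882 and zero contribution is dominant for anyone below.
Only Player 4 (7/11) clears that bar, contributing 38; the remaining 3 contribute 0. Total contributed: 38.
The habitat fund pays out 1.7 × 38 = 64.60 in total (split across the unequal shares, but the aggregate is all that matters for the group sum).
The 3 free-riders keep 38 each, adding 114. Group total = 114 + 64.60 = 178.60.

178.60 dollars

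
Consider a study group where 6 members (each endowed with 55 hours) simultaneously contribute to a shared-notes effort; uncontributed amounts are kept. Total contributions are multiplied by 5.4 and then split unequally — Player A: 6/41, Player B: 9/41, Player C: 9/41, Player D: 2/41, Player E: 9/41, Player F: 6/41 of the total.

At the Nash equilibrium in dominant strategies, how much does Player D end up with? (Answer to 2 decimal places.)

98.46 hours

Each unit j contributes comes back to j as 5.4 × (j's share), so j prefers to contribute only if that share exceeds 1/5.4 = 0.1852; otherwise keeping the unit dominates.
The shares above 0.1852 belong to Player B, Player C and Player E, contributing 55 each; the remaining 3 contribute 0. Total contributed: 165.
Player D keeps 55 and receives 5.4 × 165 × 2/41 = 43.46 from the shared-notes effort, for a payoff of 98.46.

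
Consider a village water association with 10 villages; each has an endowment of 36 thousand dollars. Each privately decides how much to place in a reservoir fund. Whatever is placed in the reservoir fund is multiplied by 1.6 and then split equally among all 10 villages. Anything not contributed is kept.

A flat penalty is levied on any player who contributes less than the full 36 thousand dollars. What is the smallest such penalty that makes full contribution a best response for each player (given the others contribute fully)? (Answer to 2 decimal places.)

Given the others contribute fully, the best deviation is to contribute 0 (any partial contribution still incurs the fine and gives up units whose private return 0.1600 is below 1).
Deviating from 36 to 0 saves 36 thousand dollars but forfeits the deviator's share of the drop in the reservoir fund: 1.6/10 × 36 = 5.76.
So the deviation gain is 36 − 5.76 = 30.24, and the fine must be at least 30.24 thousand dollars to wipe it out.

30.24 thousand dollars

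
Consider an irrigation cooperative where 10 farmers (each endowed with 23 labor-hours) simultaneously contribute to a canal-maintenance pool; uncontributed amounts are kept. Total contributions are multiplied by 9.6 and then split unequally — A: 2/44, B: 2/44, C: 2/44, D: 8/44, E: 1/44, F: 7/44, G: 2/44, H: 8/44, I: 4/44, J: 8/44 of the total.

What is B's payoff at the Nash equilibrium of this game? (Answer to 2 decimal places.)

63.15 labor-hours

Player j's private return per contributed unit is 9.6 × (j's share). Contributing is weakly dominant for j when that share is at least 1/9.6 = 0.1042, and contributing 0 is dominant otherwise.
The shares above 0.1042 belong to D, F, H and J, contributing 23 each; the remaining 6 contribute 0. Total contributed: 92.
B keeps 23 and receives 9.6 × 92 × 2/44 = 40.15 from the canal-maintenance pool, for a payoff of 63.15.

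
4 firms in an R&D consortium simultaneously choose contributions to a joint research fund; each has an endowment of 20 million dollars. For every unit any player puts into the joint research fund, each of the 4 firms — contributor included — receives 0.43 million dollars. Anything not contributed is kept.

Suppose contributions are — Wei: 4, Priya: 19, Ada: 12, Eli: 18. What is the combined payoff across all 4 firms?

Total contributed: 4 + 19 + 12 + 18 = 53; total kept: 4 × 20 − 53 = 27.
The joint research fund pays out 0.43 × 4 × 53 = 91.16 in aggregate.
Group total = 27 + 91.16 = 118.16.

118.16 million dollars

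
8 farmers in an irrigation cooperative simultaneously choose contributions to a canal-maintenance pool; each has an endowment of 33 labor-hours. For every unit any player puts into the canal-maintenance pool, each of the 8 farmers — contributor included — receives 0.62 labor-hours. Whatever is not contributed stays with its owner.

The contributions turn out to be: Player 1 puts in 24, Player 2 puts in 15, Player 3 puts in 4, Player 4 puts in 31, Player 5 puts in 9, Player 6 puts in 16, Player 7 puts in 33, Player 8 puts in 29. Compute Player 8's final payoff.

103.82 labor-hours

Total contributed: 24 + 15 + 4 + 31 + 9 + 16 + 33 + 29 = 161.
Each receives 0.62 × 161 = 99.82 from the canal-maintenance pool.
Player 8 keeps 33 − 29 = 4, so Player 8's payoff is 4 + 99.82 = 103.82.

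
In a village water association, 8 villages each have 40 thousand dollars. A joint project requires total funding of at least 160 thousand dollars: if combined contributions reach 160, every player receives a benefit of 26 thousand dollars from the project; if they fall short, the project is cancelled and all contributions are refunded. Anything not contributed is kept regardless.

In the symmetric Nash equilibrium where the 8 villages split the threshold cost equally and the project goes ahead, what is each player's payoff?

46 thousand dollars

Equal share of the threshold: 160/8 = 20.
At this profile no one gains by cutting their contribution: any cut drops the total below 160, the project is cancelled, contributions are refunded, and the deviator ends with 40, which is less than 40 − 20 + 26 = 46. Contributing more than 20 just wastes the excess. So contributing exactly 20 is a best response.
Each player's payoff: 40 − 20 + 26 = 46.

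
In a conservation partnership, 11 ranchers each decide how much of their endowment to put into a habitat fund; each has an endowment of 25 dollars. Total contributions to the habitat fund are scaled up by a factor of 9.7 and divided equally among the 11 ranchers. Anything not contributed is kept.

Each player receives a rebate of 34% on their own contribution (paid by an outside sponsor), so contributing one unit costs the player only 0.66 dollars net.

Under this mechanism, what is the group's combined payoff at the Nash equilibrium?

The effective private return per unit is now (9.7/11) / 0.66 = 1.3361 > 1, so every player's dominant strategy flips to full contribution.
At the Nash equilibrium everyone contributes 25. Group total payoff = 11 × (25 × 0.34 + 9.7 × 25) = 2761.00.

2761.00 dollars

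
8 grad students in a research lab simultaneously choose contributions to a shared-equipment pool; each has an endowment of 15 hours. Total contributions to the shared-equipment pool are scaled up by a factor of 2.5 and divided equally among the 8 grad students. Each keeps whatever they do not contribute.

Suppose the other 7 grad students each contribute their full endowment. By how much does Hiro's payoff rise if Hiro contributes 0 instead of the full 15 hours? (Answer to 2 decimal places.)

Switching from a contribution of 15 to 0 lets Hiro keep an extra 15 hours, but lowers the shared-equipment pool by 15, which costs Hiro their own share of that drop: 2.5/8 × 15 = 4.69.
Net gain = 15 − 4.69 = 10.31. The private return per contributed unit (0.3125) is below 1, so free-riding is indeed the best response regardless of what the others do.

10.31 hours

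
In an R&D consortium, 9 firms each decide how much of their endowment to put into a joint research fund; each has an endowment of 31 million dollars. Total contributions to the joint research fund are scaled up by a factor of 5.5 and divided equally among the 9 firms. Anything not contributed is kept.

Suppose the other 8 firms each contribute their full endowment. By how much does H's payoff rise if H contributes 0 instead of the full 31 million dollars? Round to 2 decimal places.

Switching from a contribution of 31 to 0 lets H keep an extra 31 million dollars, but lowers the joint research fund by 31, which costs H their own share of that drop: 5.5/9 × 31 = 18.94.
Net gain = 31 − 18.94 = 12.06. The private return per contributed unit (0.6111) is below 1, so free-riding is indeed the best response regardless of what the others do.

12.06 million dollars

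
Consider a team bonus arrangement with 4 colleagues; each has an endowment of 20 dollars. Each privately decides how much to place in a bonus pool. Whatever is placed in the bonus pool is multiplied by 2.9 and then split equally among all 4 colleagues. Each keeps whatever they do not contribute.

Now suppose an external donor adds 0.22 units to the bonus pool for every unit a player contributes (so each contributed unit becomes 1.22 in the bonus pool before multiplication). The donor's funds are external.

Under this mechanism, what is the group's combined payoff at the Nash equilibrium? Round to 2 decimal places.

80.00 dollars

The effective private return is 2.9 × 1.22 / 4 = 0.8845, which is still under 1, so the mechanism doesn't change anyone's dominant strategy: zero contribution.
Everyone keeps their endowment and the group total is 4 × 20 = 80.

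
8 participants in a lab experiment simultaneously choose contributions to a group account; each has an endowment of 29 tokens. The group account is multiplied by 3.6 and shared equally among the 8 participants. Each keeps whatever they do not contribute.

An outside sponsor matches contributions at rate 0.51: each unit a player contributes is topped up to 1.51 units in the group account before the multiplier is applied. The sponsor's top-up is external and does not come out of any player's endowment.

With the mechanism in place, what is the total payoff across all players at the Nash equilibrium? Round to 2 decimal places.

232.00 tokens

With the mechanism, a contributed unit returns 3.6 × 1.51 / 8 = 0.6795 per unit of net cost — still below 1 — so contributing 0 remains dominant for every player.
At the Nash equilibrium no one contributes; group total payoff = 8 × 29 = 232.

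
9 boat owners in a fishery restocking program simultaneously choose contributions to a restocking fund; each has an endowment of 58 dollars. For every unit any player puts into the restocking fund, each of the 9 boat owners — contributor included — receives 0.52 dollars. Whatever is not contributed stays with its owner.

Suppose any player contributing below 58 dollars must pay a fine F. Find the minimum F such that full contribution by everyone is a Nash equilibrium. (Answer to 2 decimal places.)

Given the others contribute fully, the best deviation is to contribute 0 (any partial contribution still incurs the fine and gives up units whose private return 0.52 is below 1).
Deviating from 58 to 0 saves 58 dollars but forfeits the deviator's share of the drop in the restocking fund: 0.52 × 58 = 30.16.
So the deviation gain is 58 − 30.16 = 27.84, and the fine must be at least 27.84 dollars to wipe it out.

27.84 dollars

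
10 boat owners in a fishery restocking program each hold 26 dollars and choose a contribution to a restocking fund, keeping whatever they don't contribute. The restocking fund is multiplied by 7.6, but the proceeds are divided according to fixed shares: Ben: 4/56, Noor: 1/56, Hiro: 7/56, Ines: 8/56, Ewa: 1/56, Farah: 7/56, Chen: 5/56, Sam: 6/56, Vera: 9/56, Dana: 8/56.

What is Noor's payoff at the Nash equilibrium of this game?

36.59 dollars

For player j, contributing a unit is worthwhile iff 7.6 × (j's share) ≥ 1, i.e. iff j's share is at least 0.1316.
Ines, Vera and Dana clear that bar, contributing 26 each; the remaining 7 contribute 0. Total contributed: 78.
Noor keeps 26 and receives 7.6 × 78 × 1/56 = 10.59 from the restocking fund, for a payoff of 36.59.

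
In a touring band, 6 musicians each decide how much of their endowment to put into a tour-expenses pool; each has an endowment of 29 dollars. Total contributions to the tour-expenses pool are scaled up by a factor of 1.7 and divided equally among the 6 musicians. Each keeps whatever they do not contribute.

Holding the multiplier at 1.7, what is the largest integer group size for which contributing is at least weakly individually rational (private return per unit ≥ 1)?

1

Private return per unit is 1.7/(group size), which is ≥ 1 whenever the group size is ≤ 1.7.
The largest such integer is 1.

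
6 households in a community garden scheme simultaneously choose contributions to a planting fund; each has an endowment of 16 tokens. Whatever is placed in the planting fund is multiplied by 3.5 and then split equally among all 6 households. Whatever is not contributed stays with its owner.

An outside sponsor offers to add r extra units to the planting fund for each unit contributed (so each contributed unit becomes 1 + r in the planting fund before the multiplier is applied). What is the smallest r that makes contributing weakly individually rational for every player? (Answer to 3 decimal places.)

0.714

With matching at rate r, one contributed unit becomes (1 + r) in the planting fund and returns 3.5 × (1 + r) / 6 to the contributor.
Setting this equal to 1: 1 + r = 6/3.5 = 1.7143.
So the minimum matching rate is r = 1.7143 − 1 = 0.714.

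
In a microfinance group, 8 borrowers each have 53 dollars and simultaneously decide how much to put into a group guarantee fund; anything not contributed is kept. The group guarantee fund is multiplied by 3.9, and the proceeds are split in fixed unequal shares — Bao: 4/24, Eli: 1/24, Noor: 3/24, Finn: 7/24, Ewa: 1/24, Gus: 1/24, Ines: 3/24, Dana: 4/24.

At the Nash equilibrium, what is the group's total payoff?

577.70 dollars

For player j, contributing a unit is worthwhile iff 3.9 × (j's share) ≥ 1, i.e. iff j's share is at least 0.2564.
The only share above 0.2564 is Finn's 7/24, contributing 53; the remaining 7 contribute 0. Total contributed: 53.
The group guarantee fund pays out 3.9 × 53 = 206.70 in total (split across the unequal shares, but the aggregate is all that matters for the group sum).
The 7 free-riders keep 53 each, adding 371. Group total = 371 + 206.70 = 577.70.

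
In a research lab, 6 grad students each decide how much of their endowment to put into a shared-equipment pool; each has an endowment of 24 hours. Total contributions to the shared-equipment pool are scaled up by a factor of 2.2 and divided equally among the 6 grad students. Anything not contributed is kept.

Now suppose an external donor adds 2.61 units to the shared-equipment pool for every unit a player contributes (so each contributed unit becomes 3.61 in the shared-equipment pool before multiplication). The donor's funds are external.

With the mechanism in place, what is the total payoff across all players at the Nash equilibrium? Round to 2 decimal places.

1143.65 hours

Under the mechanism each unit contributed yields 2.2 × 3.61 / 6 = 1.3237 back to its contributor per unit of net cost, which exceeds 1, making full contribution the dominant choice for everyone.
So the Nash equilibrium is full contribution by all 6; the group earns 2.2 × 3.61 × 144 = 1143.65.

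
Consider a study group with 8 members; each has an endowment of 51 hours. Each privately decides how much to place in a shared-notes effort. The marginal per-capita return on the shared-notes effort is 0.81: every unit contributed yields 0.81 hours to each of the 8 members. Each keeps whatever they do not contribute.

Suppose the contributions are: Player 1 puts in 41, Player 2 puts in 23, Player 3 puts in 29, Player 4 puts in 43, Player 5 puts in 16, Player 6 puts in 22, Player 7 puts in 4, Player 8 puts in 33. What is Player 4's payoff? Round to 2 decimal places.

Total contributed: 41 + 23 + 29 + 43 + 16 + 22 + 4 + 33 = 211.
Each receives 0.81 × 211 = 170.91 from the shared-notes effort.
Player 4 keeps 51 − 43 = 8, so Player 4's payoff is 8 + 170.91 = 178.91.

178.91 hours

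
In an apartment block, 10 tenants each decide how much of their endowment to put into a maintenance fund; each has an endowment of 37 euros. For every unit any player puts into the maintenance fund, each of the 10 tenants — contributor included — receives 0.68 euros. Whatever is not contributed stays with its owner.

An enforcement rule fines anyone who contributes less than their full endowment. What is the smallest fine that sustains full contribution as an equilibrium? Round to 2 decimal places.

Given the others contribute fully, the best deviation is to contribute 0 (any partial contribution still incurs the fine and gives up units whose private return 0.68 is below 1).
Deviating from 37 to 0 saves 37 euros but forfeits the deviator's share of the drop in the maintenance fund: 0.68 × 37 = 25.16.
So the deviation gain is 37 − 25.16 = 11.84, and the fine must be at least 11.84 euros to wipe it out.

11.84 euros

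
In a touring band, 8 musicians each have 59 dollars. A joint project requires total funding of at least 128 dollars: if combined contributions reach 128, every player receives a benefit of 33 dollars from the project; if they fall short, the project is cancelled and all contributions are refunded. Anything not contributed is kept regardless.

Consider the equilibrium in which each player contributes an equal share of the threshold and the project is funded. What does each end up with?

Equal share of the threshold: 128/8 = 16.
At this profile no one gains by cutting their contribution: any cut drops the total below 128, the project is cancelled, contributions are refunded, and the deviator ends with 59, which is less than 59 − 16 + 33 = 76. Contributing more than 16 just wastes the excess. So contributing exactly 16 is a best response.
Each player's payoff: 59 − 16 + 33 = 76.

76 dollars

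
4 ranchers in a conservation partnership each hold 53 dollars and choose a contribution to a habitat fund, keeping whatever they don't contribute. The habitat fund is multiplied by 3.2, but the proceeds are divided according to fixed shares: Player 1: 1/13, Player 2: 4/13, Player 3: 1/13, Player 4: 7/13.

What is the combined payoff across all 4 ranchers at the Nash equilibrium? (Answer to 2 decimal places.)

Each unit j contributes comes back to j as 3.2 × (j's share), so j prefers to contribute only if that share exceeds 1/3.2 = 0.3125; otherwise keeping the unit dominates.
Only Player 4 (7/13) clears that bar, contributing 53; the remaining 3 contribute 0. Total contributed: 53.
The habitat fund pays out 3.2 × 53 = 169.60 in total (split across the unequal shares, but the aggregate is all that matters for the group sum).
The 3 free-riders keep 53 each, adding 159. Group total = 159 + 169.60 = 328.60.

328.60 dollars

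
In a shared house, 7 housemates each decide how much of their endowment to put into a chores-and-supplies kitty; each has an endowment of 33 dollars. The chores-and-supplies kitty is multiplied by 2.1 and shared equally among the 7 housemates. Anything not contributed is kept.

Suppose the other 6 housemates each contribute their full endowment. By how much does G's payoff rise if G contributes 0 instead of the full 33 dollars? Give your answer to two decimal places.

23.10 dollars

Switching from a contribution of 33 to 0 lets G keep an extra 33 dollars, but lowers the chores-and-supplies kitty by 33, which costs G their own share of that drop: 2.1/7 × 33 = 9.90.
Net gain = 33 − 9.90 = 23.10. The private return per contributed unit (0.3000) is below 1, so free-riding is indeed the best response regardless of what the others do.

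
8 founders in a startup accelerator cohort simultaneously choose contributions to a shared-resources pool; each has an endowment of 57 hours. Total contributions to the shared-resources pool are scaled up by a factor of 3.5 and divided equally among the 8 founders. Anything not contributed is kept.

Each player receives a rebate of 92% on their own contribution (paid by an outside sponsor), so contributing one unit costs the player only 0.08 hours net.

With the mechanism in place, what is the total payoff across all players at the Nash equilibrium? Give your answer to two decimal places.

2015.52 hours

Under the mechanism each unit contributed yields (3.5/8) / 0.08 = 5.4688 back to its contributor per unit of net cost, which exceeds 1, making full contribution the dominant choice for everyone.
At the Nash equilibrium everyone contributes 57. Group total payoff = 8 × (57 × 0.92 + 3.5 × 57) = 2015.52.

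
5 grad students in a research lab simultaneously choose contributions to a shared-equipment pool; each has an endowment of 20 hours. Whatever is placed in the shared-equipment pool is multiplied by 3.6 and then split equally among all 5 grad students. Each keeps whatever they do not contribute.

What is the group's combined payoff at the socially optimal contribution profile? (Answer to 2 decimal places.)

Each contributed unit returns 3.600 to the group as a whole (0.7200 to each of 5 players), which exceeds 1, so the social optimum is full contribution: group total = 3.600 × 100 = 360.00.

360.00 hours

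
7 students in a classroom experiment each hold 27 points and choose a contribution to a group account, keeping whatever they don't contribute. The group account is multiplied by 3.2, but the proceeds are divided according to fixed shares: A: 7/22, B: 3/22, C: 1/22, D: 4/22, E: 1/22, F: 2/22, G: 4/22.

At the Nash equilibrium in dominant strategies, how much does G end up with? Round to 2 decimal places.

A player with share s gets back 3.2·s per unit contributed, so full contribution is dominant for anyone with s > 1/3.2 = 0.3125 and zero contribution is dominant for anyone below.
Only A (7/22) clears that bar, contributing 27; the remaining 6 contribute 0. Total contributed: 27.
G keeps 27 and receives 3.2 × 27 × 4/22 = 15.71 from the group account, for a payoff of 42.71.

42.71 points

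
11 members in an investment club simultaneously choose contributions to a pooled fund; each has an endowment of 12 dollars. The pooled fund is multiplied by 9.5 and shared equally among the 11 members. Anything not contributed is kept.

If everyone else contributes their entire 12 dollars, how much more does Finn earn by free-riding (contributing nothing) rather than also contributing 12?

1.64 dollars

Switching from a contribution of 12 to 0 lets Finn keep an extra 12 dollars, but lowers the pooled fund by 12, which costs Finn their own share of that drop: 9.5/11 × 12 = 10.36.
Net gain = 12 − 10.36 = 1.64. The private return per contributed unit (0.8636) is below 1, so free-riding is indeed the best response regardless of what the others do.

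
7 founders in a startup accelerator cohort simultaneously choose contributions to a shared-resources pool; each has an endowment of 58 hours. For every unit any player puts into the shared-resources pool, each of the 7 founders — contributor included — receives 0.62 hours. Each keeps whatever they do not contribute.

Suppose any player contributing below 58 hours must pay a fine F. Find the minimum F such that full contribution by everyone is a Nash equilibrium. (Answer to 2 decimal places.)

22.04 hours

Given the others contribute fully, the best deviation is to contribute 0 (any partial contribution still incurs the fine and gives up units whose private return 0.62 is below 1).
Deviating from 58 to 0 saves 58 hours but forfeits the deviator's share of the drop in the shared-resources pool: 0.62 × 58 = 35.96.
So the deviation gain is 58 − 35.96 = 22.04, and the fine must be at least 22.04 hours to wipe it out.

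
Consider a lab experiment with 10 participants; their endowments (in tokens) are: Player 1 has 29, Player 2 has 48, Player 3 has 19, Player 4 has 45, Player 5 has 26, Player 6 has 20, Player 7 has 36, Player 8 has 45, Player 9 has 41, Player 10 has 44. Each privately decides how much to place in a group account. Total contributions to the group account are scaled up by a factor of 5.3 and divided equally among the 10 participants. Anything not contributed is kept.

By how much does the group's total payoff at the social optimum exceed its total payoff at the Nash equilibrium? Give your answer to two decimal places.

The private return per contributed unit is 5.3/10 = 0.5300 < 1 for every player regardless of endowment, so the Nash equilibrium is zero contribution and the group total is Σ E_j = 29 + 48 + 19 + 45 + 26 + 20 + 36 + 45 + 41 + 44 = 353.
Each contributed unit returns 5.300 to the group, so the social optimum is full contribution by everyone: group total = 5.300 × 353 = 1870.90.
Efficiency loss = (5.300 − 1) × 353 = 1517.90.

1517.90 tokens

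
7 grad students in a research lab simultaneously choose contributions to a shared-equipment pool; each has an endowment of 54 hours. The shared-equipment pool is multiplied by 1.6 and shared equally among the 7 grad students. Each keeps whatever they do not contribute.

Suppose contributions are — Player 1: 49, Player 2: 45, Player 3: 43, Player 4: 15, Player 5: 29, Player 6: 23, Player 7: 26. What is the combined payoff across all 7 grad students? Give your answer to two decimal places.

516.00 hours

Total contributed: 49 + 45 + 43 + 15 + 29 + 23 + 26 = 230; total kept: 7 × 54 − 230 = 148.
The shared-equipment pool pays out 1.6 × 230 = 368.00 in aggregate.
Group total = 148 + 368.00 = 516.00.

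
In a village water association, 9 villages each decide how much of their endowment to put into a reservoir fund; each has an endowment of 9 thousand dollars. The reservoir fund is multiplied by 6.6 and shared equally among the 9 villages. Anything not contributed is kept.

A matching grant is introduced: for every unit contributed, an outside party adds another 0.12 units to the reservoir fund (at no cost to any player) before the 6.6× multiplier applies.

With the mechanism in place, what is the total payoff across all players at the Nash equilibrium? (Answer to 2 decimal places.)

With the mechanism, a contributed unit returns 6.6 × 1.12 / 9 = 0.8213 per unit of net cost — still below 1 — so contributing 0 remains dominant for every player.
Everyone keeps their endowment and the group total is 9 × 9 = 81.

81.00 thousand dollars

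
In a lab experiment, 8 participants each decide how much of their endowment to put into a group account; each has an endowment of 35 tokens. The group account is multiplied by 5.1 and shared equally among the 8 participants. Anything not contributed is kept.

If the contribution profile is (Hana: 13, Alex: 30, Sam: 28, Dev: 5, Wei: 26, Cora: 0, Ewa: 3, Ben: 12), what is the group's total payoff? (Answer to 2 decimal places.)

759.70 tokens

Total contributed: 13 + 30 + 28 + 5 + 26 + 0 + 3 + 12 = 117; total kept: 8 × 35 − 117 = 163.
The group account pays out 5.1 × 117 = 596.70 in aggregate.
Group total = 163 + 596.70 = 759.70.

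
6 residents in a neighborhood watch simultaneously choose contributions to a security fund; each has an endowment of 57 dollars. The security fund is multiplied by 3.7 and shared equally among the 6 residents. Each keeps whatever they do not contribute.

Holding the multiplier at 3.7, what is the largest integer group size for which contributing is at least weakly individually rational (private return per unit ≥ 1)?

3

Private return per unit is 3.7/(group size), which is ≥ 1 whenever the group size is ≤ 3.7.
The largest such integer is 3.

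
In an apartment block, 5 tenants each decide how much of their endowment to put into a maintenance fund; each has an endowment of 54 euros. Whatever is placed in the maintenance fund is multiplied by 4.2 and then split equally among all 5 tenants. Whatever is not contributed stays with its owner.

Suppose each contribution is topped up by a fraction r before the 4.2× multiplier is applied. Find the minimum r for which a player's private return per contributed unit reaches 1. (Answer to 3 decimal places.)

With matching at rate r, one contributed unit becomes (1 + r) in the maintenance fund and returns 4.2 × (1 + r) / 5 to the contributor.
Setting this equal to 1: 1 + r = 5/4.2 = 1.1905.
So the minimum matching rate is r = 1.1905 − 1 = 0.190.

0.190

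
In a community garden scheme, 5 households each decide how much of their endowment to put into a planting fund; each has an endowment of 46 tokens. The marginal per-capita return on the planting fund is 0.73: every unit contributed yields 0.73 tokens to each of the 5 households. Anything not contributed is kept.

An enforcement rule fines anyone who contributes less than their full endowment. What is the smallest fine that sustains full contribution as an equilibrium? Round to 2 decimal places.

Given the others contribute fully, the best deviation is to contribute 0 (any partial contribution still incurs the fine and gives up units whose private return 0.73 is below 1).
Deviating from 46 to 0 saves 46 tokens but forfeits the deviator's share of the drop in the planting fund: 0.73 × 46 = 33.58.
So the deviation gain is 46 − 33.58 = 12.42, and the fine must be at least 12.42 tokens to wipe it out.

12.42 tokens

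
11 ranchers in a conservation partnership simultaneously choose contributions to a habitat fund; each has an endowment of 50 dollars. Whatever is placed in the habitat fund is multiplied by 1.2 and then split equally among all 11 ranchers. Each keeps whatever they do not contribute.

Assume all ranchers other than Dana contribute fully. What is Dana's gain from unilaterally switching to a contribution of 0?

44.55 dollars

Switching from a contribution of 50 to 0 lets Dana keep an extra 50 dollars, but lowers the habitat fund by 50, which costs Dana their own share of that drop: 1.2/11 × 50 = 5.45.
Net gain = 50 − 5.45 = 44.55. The private return per contributed unit (0.1091) is below 1, so free-riding is indeed the best response regardless of what the others do.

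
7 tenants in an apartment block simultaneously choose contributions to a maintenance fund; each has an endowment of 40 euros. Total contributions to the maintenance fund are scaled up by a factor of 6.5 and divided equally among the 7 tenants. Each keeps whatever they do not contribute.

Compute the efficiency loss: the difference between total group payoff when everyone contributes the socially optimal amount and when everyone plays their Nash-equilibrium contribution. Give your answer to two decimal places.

1540.00 euros

Each contributed unit returns 6.5/7 = 0.9286 to its contributor — below 1 — so contributing 0 is dominant for every player. At the Nash equilibrium everyone keeps their 40, and the group total is 7 × 40 = 280.
Each contributed unit returns 6.500 to the group as a whole (0.9286 to each of 7 players), which exceeds 1, so the social optimum is full contribution: group total = 6.500 × 280 = 1820.00.
Efficiency loss = 1820.00 − 280 = 1540.00.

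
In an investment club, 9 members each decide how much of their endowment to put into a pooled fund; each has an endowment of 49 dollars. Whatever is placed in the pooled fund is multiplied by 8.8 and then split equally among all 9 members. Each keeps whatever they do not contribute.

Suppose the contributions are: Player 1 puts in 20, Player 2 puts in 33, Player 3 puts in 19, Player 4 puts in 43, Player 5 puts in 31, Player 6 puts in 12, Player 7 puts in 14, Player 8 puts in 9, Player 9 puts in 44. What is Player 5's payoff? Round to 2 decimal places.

Total contributed: 20 + 33 + 19 + 43 + 31 + 12 + 14 + 9 + 44 = 225.
Each receives 8.8 × 225 / 9 = 220.00 from the pooled fund.
Player 5 keeps 49 − 31 = 18, so Player 5's payoff is 18 + 220.00 = 238.00.

238.00 dollars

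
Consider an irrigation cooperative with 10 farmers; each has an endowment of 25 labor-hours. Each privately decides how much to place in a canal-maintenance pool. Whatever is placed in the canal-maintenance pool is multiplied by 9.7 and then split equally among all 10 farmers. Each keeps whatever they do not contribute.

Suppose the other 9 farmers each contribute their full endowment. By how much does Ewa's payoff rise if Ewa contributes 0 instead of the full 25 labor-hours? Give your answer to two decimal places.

0.75 labor-hours

Switching from a contribution of 25 to 0 lets Ewa keep an extra 25 labor-hours, but lowers the canal-maintenance pool by 25, which costs Ewa their own share of that drop: 9.7/10 × 25 = 24.25.
Net gain = 25 − 24.25 = 0.75. The private return per contributed unit (0.9700) is below 1, so free-riding is indeed the best response regardless of what the others do.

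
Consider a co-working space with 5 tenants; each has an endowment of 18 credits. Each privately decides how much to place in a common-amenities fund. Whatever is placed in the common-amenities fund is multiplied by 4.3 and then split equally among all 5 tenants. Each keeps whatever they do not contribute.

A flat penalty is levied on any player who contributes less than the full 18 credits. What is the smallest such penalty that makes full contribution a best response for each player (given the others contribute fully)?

Given the others contribute fully, the best deviation is to contribute 0 (any partial contribution still incurs the fine and gives up units whose private return 0.8600 is below 1).
Deviating from 18 to 0 saves 18 credits but forfeits the deviator's share of the drop in the common-amenities fund: 4.3/5 × 18 = 15.48.
So the deviation gain is 18 − 15.48 = 2.52, and the fine must be at least 2.52 credits to wipe it out.

2.52 credits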